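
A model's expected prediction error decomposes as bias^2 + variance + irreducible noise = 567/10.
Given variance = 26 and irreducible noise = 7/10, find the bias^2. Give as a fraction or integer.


Total error = bias^2 + variance + irreducible noise. So bias^2 = 567/10 - 26 - 7/10 = 30.

30


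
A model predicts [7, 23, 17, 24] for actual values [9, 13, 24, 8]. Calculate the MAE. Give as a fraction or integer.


MAE = (1/4) * (|9-7|=2 + |13-23|=10 + |24-17|=7 + |8-24|=16). Sum = 35. MAE = 35/4.

35/4


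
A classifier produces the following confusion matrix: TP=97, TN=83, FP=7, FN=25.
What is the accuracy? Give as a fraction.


Accuracy = (TP + TN) / (TP + TN + FP + FN) = (97 + 83) / 212 = 45/53.

45/53


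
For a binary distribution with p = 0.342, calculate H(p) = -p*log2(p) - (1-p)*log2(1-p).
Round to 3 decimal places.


H = -0.342*log2(0.342) - 0.658*log2(0.658) = 0.927.

0.927


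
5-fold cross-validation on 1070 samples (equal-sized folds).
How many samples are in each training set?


Each validation fold has 1070/5 = 214 samples. Training set = 1070 - 214 = 856.

856


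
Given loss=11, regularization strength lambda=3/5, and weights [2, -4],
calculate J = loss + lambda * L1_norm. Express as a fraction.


L1 norm = sum(|w|) = 6. J = 11 + 3/5 * 6 = 73/5.

73/5


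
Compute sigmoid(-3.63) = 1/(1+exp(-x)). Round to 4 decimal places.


sigma(-3.63) = 1/(1+e^(3.63)) = 1/(1+37.712817) = 1/38.712817 = 0.0258.

0.0258


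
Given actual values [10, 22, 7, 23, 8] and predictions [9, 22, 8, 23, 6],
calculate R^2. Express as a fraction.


Mean(y) = 14. SS_res = 6. SS_tot = 246. R^2 = 1 - 6/(246) = 40/41.

40/41


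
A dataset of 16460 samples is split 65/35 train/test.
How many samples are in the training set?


Test set = 16460 * 35% = 5761. Training set = 16460 - 5761 = 10699.

10699


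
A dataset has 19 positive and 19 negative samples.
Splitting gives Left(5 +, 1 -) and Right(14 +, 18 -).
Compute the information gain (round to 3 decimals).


H(parent) = 1.0000. H(left) = 0.6500, H(right) = 0.9887. Weighted = (6/38)*0.6500 + (32/38)*0.9887 = 0.9352. IG = 1.0000 - 0.9352 = 0.0648, which rounds to 0.065.

0.065


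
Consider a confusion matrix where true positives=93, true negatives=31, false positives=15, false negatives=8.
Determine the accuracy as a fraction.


Accuracy = (TP + TN) / (TP + TN + FP + FN) = (93 + 31) / 147 = 124/147.

124/147


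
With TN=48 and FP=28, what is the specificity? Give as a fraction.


Specificity = TN / (TN + FP) = 48 / 76 = 12/19.

12/19


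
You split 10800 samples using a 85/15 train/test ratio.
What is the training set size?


Test set = 10800 * 15% = 1620. Training set = 10800 - 1620 = 9180.

9180


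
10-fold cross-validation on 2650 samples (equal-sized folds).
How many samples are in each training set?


Each validation fold has 2650/10 = 265 samples. Training set = 2650 - 265 = 2385.

2385


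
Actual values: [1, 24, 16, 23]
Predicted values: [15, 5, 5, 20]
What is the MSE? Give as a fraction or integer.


MSE = (1/4) * ((1-15)^2=196 + (24-5)^2=361 + (16-5)^2=121 + (23-20)^2=9). Sum = 687. MSE = 687/4.

687/4


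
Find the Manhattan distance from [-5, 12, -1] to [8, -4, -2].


d = sum of absolute differences: |-5-8|=13 + |12--4|=16 + |-1--2|=1 = 30.

30


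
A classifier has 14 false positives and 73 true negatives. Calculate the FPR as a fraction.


FPR = FP / (FP + TN) = 14 / 87 = 14/87.

14/87


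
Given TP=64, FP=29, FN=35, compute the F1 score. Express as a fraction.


Precision = 64/93 = 64/93. Recall = 64/99 = 64/99. F1 = 2*P*R/(P+R) = 2/3.

2/3


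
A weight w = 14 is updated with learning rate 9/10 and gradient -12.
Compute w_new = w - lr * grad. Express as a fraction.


w_new = 14 - 9/10 * -12 = 14 - -54/5 = 124/5.

124/5


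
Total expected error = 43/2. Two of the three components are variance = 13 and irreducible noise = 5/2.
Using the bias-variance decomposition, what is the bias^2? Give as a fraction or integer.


Total error = bias^2 + variance + irreducible noise. So bias^2 = 43/2 - 13 - 5/2 = 6.

6


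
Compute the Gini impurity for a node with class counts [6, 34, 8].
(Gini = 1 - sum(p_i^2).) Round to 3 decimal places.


Total = 48. Proportions: 6/48, 34/48, 8/48. sum(p_i^2) = 0.5451. Gini = 1 - 0.5451 = 0.4549, which rounds to 0.455.

0.455


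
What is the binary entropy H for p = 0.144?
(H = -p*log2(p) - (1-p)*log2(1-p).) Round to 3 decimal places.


H = -0.144*log2(0.144) - 0.856*log2(0.856) = 0.595.

0.595


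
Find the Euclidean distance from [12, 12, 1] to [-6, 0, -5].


d = sqrt(sum of squared differences). (12--6)^2=324, (12-0)^2=144, (1--5)^2=36. Sum = 504.

sqrt(504)


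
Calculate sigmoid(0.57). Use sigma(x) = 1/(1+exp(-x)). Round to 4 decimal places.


sigma(0.57) = 1/(1+e^(-0.57)) = 1/(1+0.565525) = 1/1.565525 = 0.6388.

0.6388


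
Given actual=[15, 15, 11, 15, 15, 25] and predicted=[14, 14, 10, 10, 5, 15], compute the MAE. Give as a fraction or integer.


MAE = (1/6) * (|15-14|=1 + |15-14|=1 + |11-10|=1 + |15-10|=5 + |15-5|=10 + |25-15|=10). Sum = 28. MAE = 14/3.

14/3


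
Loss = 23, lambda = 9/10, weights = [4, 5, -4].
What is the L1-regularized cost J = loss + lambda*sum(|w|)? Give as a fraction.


L1 norm = sum(|w|) = 13. J = 23 + 9/10 * 13 = 347/10.

347/10


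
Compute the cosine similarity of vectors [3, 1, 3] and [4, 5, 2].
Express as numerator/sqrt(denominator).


dot = 23. |a|^2 = 19, |b|^2 = 45. cos = 23/sqrt(855).

23/sqrt(855)


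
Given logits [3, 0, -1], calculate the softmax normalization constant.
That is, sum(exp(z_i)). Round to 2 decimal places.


Denom = e^3=20.0855 + e^0=1.0000 + e^-1=0.3679. Sum = 21.4534, which rounds to 21.45.

21.45


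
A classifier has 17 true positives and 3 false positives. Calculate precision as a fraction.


Precision = TP / (TP + FP) = 17 / 20 = 17/20.

17/20


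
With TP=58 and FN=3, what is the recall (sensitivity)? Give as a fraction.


Recall = TP / (TP + FN) = 58 / 61 = 58/61.

58/61


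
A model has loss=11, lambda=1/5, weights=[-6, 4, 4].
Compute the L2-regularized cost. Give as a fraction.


L2 sq norm = sum(w^2) = 68. J = 11 + 1/5 * 68 = 123/5.

123/5


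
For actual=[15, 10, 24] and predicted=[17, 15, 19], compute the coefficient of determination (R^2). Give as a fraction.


Mean(y) = 49/3. SS_res = 54. SS_tot = 302/3. R^2 = 1 - 54/(302/3) = 70/151.

70/151


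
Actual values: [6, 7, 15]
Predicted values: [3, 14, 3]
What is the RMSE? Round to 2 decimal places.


MSE = 67.3333. RMSE = sqrt(67.3333) = 8.21.

8.21


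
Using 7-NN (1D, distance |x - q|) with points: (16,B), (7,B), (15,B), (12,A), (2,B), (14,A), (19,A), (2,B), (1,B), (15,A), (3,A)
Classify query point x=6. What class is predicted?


Distances: |16-6|=10, |7-6|=1, |15-6|=9, |12-6|=6, |2-6|=4, |14-6|=8, |19-6|=13, |2-6|=4, |1-6|=5, |15-6|=9, |3-6|=3. 7 nearest: (7,B), (3,A), (2,B), (2,B), (1,B), (12,A), (14,A). Counts: {'B': 4, 'A': 3}. Majority class: B.

B


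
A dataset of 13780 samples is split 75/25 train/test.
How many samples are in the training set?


Test set = 13780 * 25% = 3445. Training set = 13780 - 3445 = 10335.

10335


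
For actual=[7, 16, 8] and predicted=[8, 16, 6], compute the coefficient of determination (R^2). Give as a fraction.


Mean(y) = 31/3. SS_res = 5. SS_tot = 146/3. R^2 = 1 - 5/(146/3) = 131/146.

131/146


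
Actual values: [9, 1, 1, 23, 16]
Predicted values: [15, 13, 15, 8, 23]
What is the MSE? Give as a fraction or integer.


MSE = (1/5) * ((9-15)^2=36 + (1-13)^2=144 + (1-15)^2=196 + (23-8)^2=225 + (16-23)^2=49). Sum = 650. MSE = 130.

130


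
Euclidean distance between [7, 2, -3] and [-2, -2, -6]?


d = sqrt(sum of squared differences). (7--2)^2=81, (2--2)^2=16, (-3--6)^2=9. Sum = 106.

sqrt(106)


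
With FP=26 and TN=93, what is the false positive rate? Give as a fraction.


FPR = FP / (FP + TN) = 26 / 119 = 26/119.

26/119


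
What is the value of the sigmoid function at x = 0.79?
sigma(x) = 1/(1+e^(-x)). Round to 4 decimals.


sigma(0.79) = 1/(1+e^(-0.79)) = 1/(1+0.453845) = 1/1.453845 = 0.6878.

0.6878


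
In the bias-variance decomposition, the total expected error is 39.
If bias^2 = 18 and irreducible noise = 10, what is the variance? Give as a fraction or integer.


Total error = bias^2 + variance + irreducible noise. So variance = 39 - 18 - 10 = 11.

11


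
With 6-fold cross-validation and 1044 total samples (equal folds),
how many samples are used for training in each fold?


Each validation fold has 1044/6 = 174 samples. Training set = 1044 - 174 = 870.

870


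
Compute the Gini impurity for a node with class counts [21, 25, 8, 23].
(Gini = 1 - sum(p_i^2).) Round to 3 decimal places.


Total = 77. Proportions: 21/77, 25/77, 8/77, 23/77. sum(p_i^2) = 0.2798. Gini = 1 - 0.2798 = 0.7202, which rounds to 0.720.

0.720


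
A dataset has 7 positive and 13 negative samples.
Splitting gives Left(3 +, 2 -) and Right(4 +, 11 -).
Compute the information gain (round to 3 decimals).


H(parent) = 0.9341. H(left) = 0.9710, H(right) = 0.8366. Weighted = (5/20)*0.9710 + (15/20)*0.8366 = 0.8702. IG = 0.9341 - 0.8702 = 0.0639, which rounds to 0.064.

0.064


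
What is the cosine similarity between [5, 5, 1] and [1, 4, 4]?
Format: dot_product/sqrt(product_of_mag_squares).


dot = 29. |a|^2 = 51, |b|^2 = 33. cos = 29/sqrt(1683).

29/sqrt(1683)


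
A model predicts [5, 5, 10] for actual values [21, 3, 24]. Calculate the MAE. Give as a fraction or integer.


MAE = (1/3) * (|21-5|=16 + |3-5|=2 + |24-10|=14). Sum = 32. MAE = 32/3.

32/3


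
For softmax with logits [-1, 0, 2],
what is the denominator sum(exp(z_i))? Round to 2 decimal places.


Denom = e^-1=0.3679 + e^0=1.0000 + e^2=7.3891. Sum = 8.7570, which rounds to 8.76.

8.76


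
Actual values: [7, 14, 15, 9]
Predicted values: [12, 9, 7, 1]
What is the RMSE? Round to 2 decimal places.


MSE = 44.5000. RMSE = sqrt(44.5000) = 6.67.

6.67


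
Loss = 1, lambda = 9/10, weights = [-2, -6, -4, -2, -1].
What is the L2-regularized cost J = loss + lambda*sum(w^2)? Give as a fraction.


L2 sq norm = sum(w^2) = 61. J = 1 + 9/10 * 61 = 559/10.

559/10


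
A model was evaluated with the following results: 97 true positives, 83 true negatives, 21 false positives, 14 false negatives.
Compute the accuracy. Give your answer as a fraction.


Accuracy = (TP + TN) / (TP + TN + FP + FN) = (97 + 83) / 215 = 36/43.

36/43


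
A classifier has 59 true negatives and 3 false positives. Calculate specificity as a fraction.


Specificity = TN / (TN + FP) = 59 / 62 = 59/62.

59/62


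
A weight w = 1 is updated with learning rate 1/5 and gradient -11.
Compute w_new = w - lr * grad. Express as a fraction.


w_new = 1 - 1/5 * -11 = 1 - -11/5 = 16/5.

16/5


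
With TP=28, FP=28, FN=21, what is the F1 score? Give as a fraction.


Precision = 28/56 = 1/2. Recall = 28/49 = 4/7. F1 = 2*P*R/(P+R) = 8/15.

8/15


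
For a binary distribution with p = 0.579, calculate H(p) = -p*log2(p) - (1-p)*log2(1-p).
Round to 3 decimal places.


H = -0.579*log2(0.579) - 0.421*log2(0.421) = 0.982.

0.982


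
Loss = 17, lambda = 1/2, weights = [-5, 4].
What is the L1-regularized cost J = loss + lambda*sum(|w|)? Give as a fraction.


L1 norm = sum(|w|) = 9. J = 17 + 1/2 * 9 = 43/2.

43/2


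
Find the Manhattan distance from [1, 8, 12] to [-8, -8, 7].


d = sum of absolute differences: |1--8|=9 + |8--8|=16 + |12-7|=5 = 30.

30


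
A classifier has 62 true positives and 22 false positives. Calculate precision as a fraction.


Precision = TP / (TP + FP) = 62 / 84 = 31/42.

31/42


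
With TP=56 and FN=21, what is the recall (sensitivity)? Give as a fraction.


Recall = TP / (TP + FN) = 56 / 77 = 8/11.

8/11


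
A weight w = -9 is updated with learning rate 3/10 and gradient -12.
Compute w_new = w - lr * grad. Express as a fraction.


w_new = -9 - 3/10 * -12 = -9 - -18/5 = -27/5.

-27/5


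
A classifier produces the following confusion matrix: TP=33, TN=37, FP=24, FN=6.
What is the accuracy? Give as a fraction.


Accuracy = (TP + TN) / (TP + TN + FP + FN) = (33 + 37) / 100 = 7/10.

7/10


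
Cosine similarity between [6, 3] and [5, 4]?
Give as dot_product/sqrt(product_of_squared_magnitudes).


dot = 42. |a|^2 = 45, |b|^2 = 41. cos = 42/sqrt(1845).

42/sqrt(1845)


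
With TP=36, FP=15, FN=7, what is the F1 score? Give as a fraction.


Precision = 36/51 = 12/17. Recall = 36/43 = 36/43. F1 = 2*P*R/(P+R) = 36/47.

36/47


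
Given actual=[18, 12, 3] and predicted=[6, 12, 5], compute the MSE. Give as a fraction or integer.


MSE = (1/3) * ((18-6)^2=144 + (12-12)^2=0 + (3-5)^2=4). Sum = 148. MSE = 148/3.

148/3


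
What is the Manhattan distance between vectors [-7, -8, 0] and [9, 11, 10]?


d = sum of absolute differences: |-7-9|=16 + |-8-11|=19 + |0-10|=10 = 45.

45


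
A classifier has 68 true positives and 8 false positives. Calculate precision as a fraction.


Precision = TP / (TP + FP) = 68 / 76 = 17/19.

17/19


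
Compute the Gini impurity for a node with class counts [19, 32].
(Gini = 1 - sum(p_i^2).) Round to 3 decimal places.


Total = 51. Proportions: 19/51, 32/51. sum(p_i^2) = 0.5325. Gini = 1 - 0.5325 = 0.4675, which rounds to 0.468.

0.468


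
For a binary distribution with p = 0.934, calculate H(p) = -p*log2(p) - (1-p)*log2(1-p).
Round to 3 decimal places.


H = -0.934*log2(0.934) - 0.066*log2(0.066) = 0.351.

0.351


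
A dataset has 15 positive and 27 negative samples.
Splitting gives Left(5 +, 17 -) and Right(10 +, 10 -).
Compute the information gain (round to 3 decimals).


H(parent) = 0.9403. H(left) = 0.7732, H(right) = 1.0000. Weighted = (22/42)*0.7732 + (20/42)*1.0000 = 0.8812. IG = 0.9403 - 0.8812 = 0.0591, which rounds to 0.059.

0.059


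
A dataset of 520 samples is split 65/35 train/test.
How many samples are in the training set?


Test set = 520 * 35% = 182. Training set = 520 - 182 = 338.

338


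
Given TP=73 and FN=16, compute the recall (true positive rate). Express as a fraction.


Recall = TP / (TP + FN) = 73 / 89 = 73/89.

73/89


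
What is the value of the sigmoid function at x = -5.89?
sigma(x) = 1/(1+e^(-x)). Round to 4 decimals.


sigma(-5.89) = 1/(1+e^(5.89)) = 1/(1+361.405284) = 1/362.405284 = 0.0028.

0.0028


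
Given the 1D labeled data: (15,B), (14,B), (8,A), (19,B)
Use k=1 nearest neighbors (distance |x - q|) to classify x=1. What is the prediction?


Distances: |15-1|=14, |14-1|=13, |8-1|=7, |19-1|=18. 1 nearest: (8,A). Counts: {'A': 1}. Majority class: A.

A


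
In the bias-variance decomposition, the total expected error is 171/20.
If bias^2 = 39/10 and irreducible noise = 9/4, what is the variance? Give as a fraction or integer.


Total error = bias^2 + variance + irreducible noise. So variance = 171/20 - 39/10 - 9/4 = 12/5.

12/5


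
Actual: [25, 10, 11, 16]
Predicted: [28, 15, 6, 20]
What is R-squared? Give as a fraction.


Mean(y) = 31/2. SS_res = 75. SS_tot = 141. R^2 = 1 - 75/(141) = 22/47.

22/47


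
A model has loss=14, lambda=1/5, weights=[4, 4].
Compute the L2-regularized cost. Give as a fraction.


L2 sq norm = sum(w^2) = 32. J = 14 + 1/5 * 32 = 102/5.

102/5


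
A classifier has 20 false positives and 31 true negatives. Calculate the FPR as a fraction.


FPR = FP / (FP + TN) = 20 / 51 = 20/51.

20/51


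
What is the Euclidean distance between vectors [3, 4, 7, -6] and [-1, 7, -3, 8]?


d = sqrt(sum of squared differences). (3--1)^2=16, (4-7)^2=9, (7--3)^2=100, (-6-8)^2=196. Sum = 321.

sqrt(321)


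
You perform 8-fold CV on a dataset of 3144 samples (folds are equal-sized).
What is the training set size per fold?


Each validation fold has 3144/8 = 393 samples. Training set = 3144 - 393 = 2751.

2751


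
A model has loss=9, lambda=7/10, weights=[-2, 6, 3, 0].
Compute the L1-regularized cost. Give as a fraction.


L1 norm = sum(|w|) = 11. J = 9 + 7/10 * 11 = 167/10.

167/10


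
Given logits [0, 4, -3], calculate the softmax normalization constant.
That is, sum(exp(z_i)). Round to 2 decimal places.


Denom = e^0=1.0000 + e^4=54.5982 + e^-3=0.0498. Sum = 55.6480, which rounds to 55.65.

55.65


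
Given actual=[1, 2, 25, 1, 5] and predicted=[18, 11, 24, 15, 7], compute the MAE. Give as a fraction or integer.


MAE = (1/5) * (|1-18|=17 + |2-11|=9 + |25-24|=1 + |1-15|=14 + |5-7|=2). Sum = 43. MAE = 43/5.

43/5


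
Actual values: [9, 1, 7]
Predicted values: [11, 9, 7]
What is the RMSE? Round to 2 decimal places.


MSE = 22.6667. RMSE = sqrt(22.6667) = 4.76.

4.76


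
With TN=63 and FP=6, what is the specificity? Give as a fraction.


Specificity = TN / (TN + FP) = 63 / 69 = 21/23.

21/23


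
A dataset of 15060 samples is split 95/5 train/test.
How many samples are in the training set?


Test set = 15060 * 5% = 753. Training set = 15060 - 753 = 14307.

14307


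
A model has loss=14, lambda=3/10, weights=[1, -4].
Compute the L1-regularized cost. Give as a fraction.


L1 norm = sum(|w|) = 5. J = 14 + 3/10 * 5 = 31/2.

31/2


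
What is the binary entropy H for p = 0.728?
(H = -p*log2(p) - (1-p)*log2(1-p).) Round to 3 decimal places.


H = -0.728*log2(0.728) - 0.272*log2(0.272) = 0.844.

0.844


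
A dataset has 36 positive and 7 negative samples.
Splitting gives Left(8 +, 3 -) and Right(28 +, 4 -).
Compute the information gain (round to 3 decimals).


H(parent) = 0.6409. H(left) = 0.8454, H(right) = 0.5436. Weighted = (11/43)*0.8454 + (32/43)*0.5436 = 0.6208. IG = 0.6409 - 0.6208 = 0.0201, which rounds to 0.020.

0.020


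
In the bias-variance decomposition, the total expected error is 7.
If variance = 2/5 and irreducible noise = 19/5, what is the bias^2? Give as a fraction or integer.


Total error = bias^2 + variance + irreducible noise. So bias^2 = 7 - 2/5 - 19/5 = 14/5.

14/5


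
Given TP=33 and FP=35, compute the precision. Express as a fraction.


Precision = TP / (TP + FP) = 33 / 68 = 33/68.

33/68


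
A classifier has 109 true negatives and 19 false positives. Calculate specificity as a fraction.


Specificity = TN / (TN + FP) = 109 / 128 = 109/128.

109/128


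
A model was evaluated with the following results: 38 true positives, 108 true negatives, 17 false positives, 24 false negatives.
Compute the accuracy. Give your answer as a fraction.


Accuracy = (TP + TN) / (TP + TN + FP + FN) = (38 + 108) / 187 = 146/187.

146/187


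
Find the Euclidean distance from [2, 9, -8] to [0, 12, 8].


d = sqrt(sum of squared differences). (2-0)^2=4, (9-12)^2=9, (-8-8)^2=256. Sum = 269.

sqrt(269)


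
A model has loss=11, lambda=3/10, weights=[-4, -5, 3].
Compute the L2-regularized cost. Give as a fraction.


L2 sq norm = sum(w^2) = 50. J = 11 + 3/10 * 50 = 26.

26


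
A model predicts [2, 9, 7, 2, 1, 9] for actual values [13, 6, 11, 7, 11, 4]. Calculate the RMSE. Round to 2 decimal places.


MSE = 49.3333. RMSE = sqrt(49.3333) = 7.02.

7.02


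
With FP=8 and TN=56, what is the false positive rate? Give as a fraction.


FPR = FP / (FP + TN) = 8 / 64 = 1/8.

1/8


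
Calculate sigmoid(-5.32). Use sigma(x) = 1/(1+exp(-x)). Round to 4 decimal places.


sigma(-5.32) = 1/(1+e^(5.32)) = 1/(1+204.383882) = 1/205.383882 = 0.0049.

0.0049


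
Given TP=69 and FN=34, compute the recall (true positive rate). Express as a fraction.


Recall = TP / (TP + FN) = 69 / 103 = 69/103.

69/103


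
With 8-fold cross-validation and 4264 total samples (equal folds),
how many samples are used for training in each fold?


Each validation fold has 4264/8 = 533 samples. Training set = 4264 - 533 = 3731.

3731


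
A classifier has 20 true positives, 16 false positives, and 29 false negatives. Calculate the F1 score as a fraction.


Precision = 20/36 = 5/9. Recall = 20/49 = 20/49. F1 = 2*P*R/(P+R) = 8/17.

8/17


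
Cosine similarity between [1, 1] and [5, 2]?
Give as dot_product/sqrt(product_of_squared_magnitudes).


dot = 7. |a|^2 = 2, |b|^2 = 29. cos = 7/sqrt(58).

7/sqrt(58)


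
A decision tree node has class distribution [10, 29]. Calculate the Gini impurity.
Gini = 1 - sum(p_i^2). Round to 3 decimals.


Total = 39. Proportions: 10/39, 29/39. sum(p_i^2) = 0.6187. Gini = 1 - 0.6187 = 0.3813, which rounds to 0.381.

0.381


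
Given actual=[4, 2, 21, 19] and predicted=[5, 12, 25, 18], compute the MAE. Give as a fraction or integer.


MAE = (1/4) * (|4-5|=1 + |2-12|=10 + |21-25|=4 + |19-18|=1). Sum = 16. MAE = 4.

4


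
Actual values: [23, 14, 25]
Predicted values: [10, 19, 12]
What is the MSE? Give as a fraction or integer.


MSE = (1/3) * ((23-10)^2=169 + (14-19)^2=25 + (25-12)^2=169). Sum = 363. MSE = 121.

121


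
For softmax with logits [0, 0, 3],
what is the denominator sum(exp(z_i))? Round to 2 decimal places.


Denom = e^0=1.0000 + e^0=1.0000 + e^3=20.0855. Sum = 22.0855, which rounds to 22.09.

22.09


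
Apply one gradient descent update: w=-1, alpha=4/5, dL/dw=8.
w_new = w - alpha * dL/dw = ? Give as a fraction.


w_new = -1 - 4/5 * 8 = -1 - 32/5 = -37/5.

-37/5


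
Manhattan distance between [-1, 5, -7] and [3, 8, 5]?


d = sum of absolute differences: |-1-3|=4 + |5-8|=3 + |-7-5|=12 = 19.

19


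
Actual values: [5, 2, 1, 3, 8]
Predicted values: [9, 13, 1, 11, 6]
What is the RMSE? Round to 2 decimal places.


MSE = 41.0000. RMSE = sqrt(41.0000) = 6.40.

6.40


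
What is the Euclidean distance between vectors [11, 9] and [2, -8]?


d = sqrt(sum of squared differences). (11-2)^2=81, (9--8)^2=289. Sum = 370.

sqrt(370)


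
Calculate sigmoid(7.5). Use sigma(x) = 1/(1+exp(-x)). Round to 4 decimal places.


sigma(7.5) = 1/(1+e^(-7.5)) = 1/(1+0.000553) = 1/1.000553 = 0.9994.

0.9994


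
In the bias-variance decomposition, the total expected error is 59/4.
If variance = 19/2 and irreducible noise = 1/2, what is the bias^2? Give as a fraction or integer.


Total error = bias^2 + variance + irreducible noise. So bias^2 = 59/4 - 19/2 - 1/2 = 19/4.

19/4


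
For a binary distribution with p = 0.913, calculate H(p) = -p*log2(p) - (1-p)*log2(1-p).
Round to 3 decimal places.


H = -0.913*log2(0.913) - 0.087*log2(0.087) = 0.426.

0.426


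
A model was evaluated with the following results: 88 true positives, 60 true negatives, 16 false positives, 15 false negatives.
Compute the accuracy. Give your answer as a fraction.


Accuracy = (TP + TN) / (TP + TN + FP + FN) = (88 + 60) / 179 = 148/179.

148/179


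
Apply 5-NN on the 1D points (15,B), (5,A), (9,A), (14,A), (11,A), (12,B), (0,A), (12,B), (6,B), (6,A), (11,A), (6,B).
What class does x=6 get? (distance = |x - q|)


Distances: |15-6|=9, |5-6|=1, |9-6|=3, |14-6|=8, |11-6|=5, |12-6|=6, |0-6|=6, |12-6|=6, |6-6|=0, |6-6|=0, |11-6|=5, |6-6|=0. 5 nearest: (6,A), (6,B), (6,B), (5,A), (9,A). Counts: {'A': 3, 'B': 2}. Majority class: A.

A


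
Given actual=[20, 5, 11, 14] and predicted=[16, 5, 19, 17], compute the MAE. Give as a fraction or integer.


MAE = (1/4) * (|20-16|=4 + |5-5|=0 + |11-19|=8 + |14-17|=3). Sum = 15. MAE = 15/4.

15/4


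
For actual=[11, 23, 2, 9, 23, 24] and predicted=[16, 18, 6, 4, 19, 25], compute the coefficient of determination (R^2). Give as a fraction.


Mean(y) = 46/3. SS_res = 108. SS_tot = 1288/3. R^2 = 1 - 108/(1288/3) = 241/322.

241/322


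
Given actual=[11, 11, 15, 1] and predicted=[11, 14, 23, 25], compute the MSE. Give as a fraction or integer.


MSE = (1/4) * ((11-11)^2=0 + (11-14)^2=9 + (15-23)^2=64 + (1-25)^2=576). Sum = 649. MSE = 649/4.

649/4


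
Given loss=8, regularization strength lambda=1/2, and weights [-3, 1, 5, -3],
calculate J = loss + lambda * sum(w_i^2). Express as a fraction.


L2 sq norm = sum(w^2) = 44. J = 8 + 1/2 * 44 = 30.

30


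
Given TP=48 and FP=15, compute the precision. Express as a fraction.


Precision = TP / (TP + FP) = 48 / 63 = 16/21.

16/21


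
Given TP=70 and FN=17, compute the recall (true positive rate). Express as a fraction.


Recall = TP / (TP + FN) = 70 / 87 = 70/87.

70/87


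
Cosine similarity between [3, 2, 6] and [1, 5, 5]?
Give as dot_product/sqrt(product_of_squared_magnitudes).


dot = 43. |a|^2 = 49, |b|^2 = 51. cos = 43/sqrt(2499).

43/sqrt(2499)


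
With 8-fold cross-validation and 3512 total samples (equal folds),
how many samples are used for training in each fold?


Each validation fold has 3512/8 = 439 samples. Training set = 3512 - 439 = 3073.

3073


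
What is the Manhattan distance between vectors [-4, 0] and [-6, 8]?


d = sum of absolute differences: |-4--6|=2 + |0-8|=8 = 10.

10


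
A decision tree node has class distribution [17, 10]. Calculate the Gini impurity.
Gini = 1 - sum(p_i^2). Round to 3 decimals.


Total = 27. Proportions: 17/27, 10/27. sum(p_i^2) = 0.5336. Gini = 1 - 0.5336 = 0.4664, which rounds to 0.466.

0.466


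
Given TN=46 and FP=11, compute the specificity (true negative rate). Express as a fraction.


Specificity = TN / (TN + FP) = 46 / 57 = 46/57.

46/57


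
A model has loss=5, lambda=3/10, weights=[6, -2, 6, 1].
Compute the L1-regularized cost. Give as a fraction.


L1 norm = sum(|w|) = 15. J = 5 + 3/10 * 15 = 19/2.

19/2


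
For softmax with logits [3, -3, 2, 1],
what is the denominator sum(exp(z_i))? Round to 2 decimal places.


Denom = e^3=20.0855 + e^-3=0.0498 + e^2=7.3891 + e^1=2.7183. Sum = 30.2427, which rounds to 30.24.

30.24


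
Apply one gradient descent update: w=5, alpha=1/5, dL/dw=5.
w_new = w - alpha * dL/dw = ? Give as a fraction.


w_new = 5 - 1/5 * 5 = 5 - 1 = 4.

4


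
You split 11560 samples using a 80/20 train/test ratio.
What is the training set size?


Test set = 11560 * 20% = 2312. Training set = 11560 - 2312 = 9248.

9248


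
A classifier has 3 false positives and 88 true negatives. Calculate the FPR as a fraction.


FPR = FP / (FP + TN) = 3 / 91 = 3/91.

3/91


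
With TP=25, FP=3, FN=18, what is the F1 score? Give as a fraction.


Precision = 25/28 = 25/28. Recall = 25/43 = 25/43. F1 = 2*P*R/(P+R) = 50/71.

50/71


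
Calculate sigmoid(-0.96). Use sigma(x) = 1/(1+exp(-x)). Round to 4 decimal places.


sigma(-0.96) = 1/(1+e^(0.96)) = 1/(1+2.611696) = 1/3.611696 = 0.2769.

0.2769


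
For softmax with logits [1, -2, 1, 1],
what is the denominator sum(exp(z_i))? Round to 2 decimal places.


Denom = e^1=2.7183 + e^-2=0.1353 + e^1=2.7183 + e^1=2.7183. Sum = 8.2902, which rounds to 8.29.

8.29


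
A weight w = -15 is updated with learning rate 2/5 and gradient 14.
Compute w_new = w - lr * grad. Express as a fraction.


w_new = -15 - 2/5 * 14 = -15 - 28/5 = -103/5.

-103/5


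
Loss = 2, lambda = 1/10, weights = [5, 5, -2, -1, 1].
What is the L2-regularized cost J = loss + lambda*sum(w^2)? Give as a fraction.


L2 sq norm = sum(w^2) = 56. J = 2 + 1/10 * 56 = 38/5.

38/5


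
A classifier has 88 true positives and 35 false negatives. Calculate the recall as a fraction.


Recall = TP / (TP + FN) = 88 / 123 = 88/123.

88/123


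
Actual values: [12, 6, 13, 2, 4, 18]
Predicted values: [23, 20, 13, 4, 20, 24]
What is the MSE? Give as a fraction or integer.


MSE = (1/6) * ((12-23)^2=121 + (6-20)^2=196 + (13-13)^2=0 + (2-4)^2=4 + (4-20)^2=256 + (18-24)^2=36). Sum = 613. MSE = 613/6.

613/6


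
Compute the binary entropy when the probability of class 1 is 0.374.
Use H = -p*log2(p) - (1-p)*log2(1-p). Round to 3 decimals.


H = -0.374*log2(0.374) - 0.626*log2(0.626) = 0.954.

0.954


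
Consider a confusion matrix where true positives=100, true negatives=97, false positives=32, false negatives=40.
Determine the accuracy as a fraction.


Accuracy = (TP + TN) / (TP + TN + FP + FN) = (100 + 97) / 269 = 197/269.

197/269


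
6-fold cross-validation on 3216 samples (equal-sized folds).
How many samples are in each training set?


Each validation fold has 3216/6 = 536 samples. Training set = 3216 - 536 = 2680.

2680


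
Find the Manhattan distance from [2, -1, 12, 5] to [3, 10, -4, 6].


d = sum of absolute differences: |2-3|=1 + |-1-10|=11 + |12--4|=16 + |5-6|=1 = 29.

29


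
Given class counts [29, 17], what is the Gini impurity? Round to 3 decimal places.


Total = 46. Proportions: 29/46, 17/46. sum(p_i^2) = 0.5340. Gini = 1 - 0.5340 = 0.4660, which rounds to 0.466.

0.466


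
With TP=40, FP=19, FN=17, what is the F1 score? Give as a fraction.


Precision = 40/59 = 40/59. Recall = 40/57 = 40/57. F1 = 2*P*R/(P+R) = 20/29.

20/29


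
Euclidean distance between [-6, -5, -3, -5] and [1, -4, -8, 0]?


d = sqrt(sum of squared differences). (-6-1)^2=49, (-5--4)^2=1, (-3--8)^2=25, (-5-0)^2=25. Sum = 100.

10


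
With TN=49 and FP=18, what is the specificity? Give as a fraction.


Specificity = TN / (TN + FP) = 49 / 67 = 49/67.

49/67


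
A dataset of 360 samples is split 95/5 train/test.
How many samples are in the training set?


Test set = 360 * 5% = 18. Training set = 360 - 18 = 342.

342


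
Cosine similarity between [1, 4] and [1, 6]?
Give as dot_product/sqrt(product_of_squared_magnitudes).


dot = 25. |a|^2 = 17, |b|^2 = 37. cos = 25/sqrt(629).

25/sqrt(629)


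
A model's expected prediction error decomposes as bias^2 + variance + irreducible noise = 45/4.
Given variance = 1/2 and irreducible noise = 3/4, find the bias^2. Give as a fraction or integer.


Total error = bias^2 + variance + irreducible noise. So bias^2 = 45/4 - 1/2 - 3/4 = 10.

10


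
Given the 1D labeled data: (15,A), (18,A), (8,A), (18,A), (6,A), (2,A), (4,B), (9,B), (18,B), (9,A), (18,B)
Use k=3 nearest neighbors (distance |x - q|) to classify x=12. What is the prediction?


Distances: |15-12|=3, |18-12|=6, |8-12|=4, |18-12|=6, |6-12|=6, |2-12|=10, |4-12|=8, |9-12|=3, |18-12|=6, |9-12|=3, |18-12|=6. 3 nearest: (15,A), (9,A), (9,B). Counts: {'A': 2, 'B': 1}. Majority class: A.

A


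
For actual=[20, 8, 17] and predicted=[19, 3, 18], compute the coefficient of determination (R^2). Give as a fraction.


Mean(y) = 15. SS_res = 27. SS_tot = 78. R^2 = 1 - 27/(78) = 17/26.

17/26


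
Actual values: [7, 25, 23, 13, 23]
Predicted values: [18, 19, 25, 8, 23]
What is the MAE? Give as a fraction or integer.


MAE = (1/5) * (|7-18|=11 + |25-19|=6 + |23-25|=2 + |13-8|=5 + |23-23|=0). Sum = 24. MAE = 24/5.

24/5


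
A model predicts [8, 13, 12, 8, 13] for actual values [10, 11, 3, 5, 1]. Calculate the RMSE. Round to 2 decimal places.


MSE = 48.4000. RMSE = sqrt(48.4000) = 6.96.

6.96


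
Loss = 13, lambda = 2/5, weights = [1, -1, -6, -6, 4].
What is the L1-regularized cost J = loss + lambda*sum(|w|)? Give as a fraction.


L1 norm = sum(|w|) = 18. J = 13 + 2/5 * 18 = 101/5.

101/5


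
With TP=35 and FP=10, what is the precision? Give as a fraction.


Precision = TP / (TP + FP) = 35 / 45 = 7/9.

7/9


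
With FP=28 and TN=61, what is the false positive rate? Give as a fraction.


FPR = FP / (FP + TN) = 28 / 89 = 28/89.

28/89


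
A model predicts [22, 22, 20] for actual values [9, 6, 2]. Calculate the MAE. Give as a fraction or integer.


MAE = (1/3) * (|9-22|=13 + |6-22|=16 + |2-20|=18). Sum = 47. MAE = 47/3.

47/3


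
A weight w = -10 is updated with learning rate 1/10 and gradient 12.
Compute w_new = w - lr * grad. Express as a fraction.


w_new = -10 - 1/10 * 12 = -10 - 6/5 = -56/5.

-56/5


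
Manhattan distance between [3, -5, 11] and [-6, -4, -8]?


d = sum of absolute differences: |3--6|=9 + |-5--4|=1 + |11--8|=19 = 29.

29


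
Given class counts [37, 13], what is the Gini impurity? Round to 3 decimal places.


Total = 50. Proportions: 37/50, 13/50. sum(p_i^2) = 0.6152. Gini = 1 - 0.6152 = 0.3848, which rounds to 0.385.

0.385


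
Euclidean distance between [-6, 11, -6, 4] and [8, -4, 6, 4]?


d = sqrt(sum of squared differences). (-6-8)^2=196, (11--4)^2=225, (-6-6)^2=144, (4-4)^2=0. Sum = 565.

sqrt(565)


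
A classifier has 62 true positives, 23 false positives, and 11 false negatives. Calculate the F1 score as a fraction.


Precision = 62/85 = 62/85. Recall = 62/73 = 62/73. F1 = 2*P*R/(P+R) = 62/79.

62/79


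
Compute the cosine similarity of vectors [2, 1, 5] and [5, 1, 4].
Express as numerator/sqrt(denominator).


dot = 31. |a|^2 = 30, |b|^2 = 42. cos = 31/sqrt(1260).

31/sqrt(1260)


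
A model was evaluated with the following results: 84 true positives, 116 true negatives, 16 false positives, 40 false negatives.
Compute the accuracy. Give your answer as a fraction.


Accuracy = (TP + TN) / (TP + TN + FP + FN) = (84 + 116) / 256 = 25/32.

25/32


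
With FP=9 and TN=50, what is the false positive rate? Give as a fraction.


FPR = FP / (FP + TN) = 9 / 59 = 9/59.

9/59


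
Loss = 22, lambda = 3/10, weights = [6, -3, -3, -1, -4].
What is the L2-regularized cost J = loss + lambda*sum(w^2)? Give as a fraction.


L2 sq norm = sum(w^2) = 71. J = 22 + 3/10 * 71 = 433/10.

433/10


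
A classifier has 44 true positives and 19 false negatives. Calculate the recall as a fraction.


Recall = TP / (TP + FN) = 44 / 63 = 44/63.

44/63


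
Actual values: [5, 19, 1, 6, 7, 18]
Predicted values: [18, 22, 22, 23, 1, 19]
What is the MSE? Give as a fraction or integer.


MSE = (1/6) * ((5-18)^2=169 + (19-22)^2=9 + (1-22)^2=441 + (6-23)^2=289 + (7-1)^2=36 + (18-19)^2=1). Sum = 945. MSE = 315/2.

315/2


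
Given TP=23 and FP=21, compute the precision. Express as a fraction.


Precision = TP / (TP + FP) = 23 / 44 = 23/44.

23/44


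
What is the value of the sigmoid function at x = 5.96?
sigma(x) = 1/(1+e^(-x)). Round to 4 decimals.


sigma(5.96) = 1/(1+e^(-5.96)) = 1/(1+0.002580) = 1/1.002580 = 0.9974.

0.9974


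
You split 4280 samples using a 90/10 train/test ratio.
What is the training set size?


Test set = 4280 * 10% = 428. Training set = 4280 - 428 = 3852.

3852


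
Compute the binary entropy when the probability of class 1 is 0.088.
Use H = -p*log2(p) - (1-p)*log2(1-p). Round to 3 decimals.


H = -0.088*log2(0.088) - 0.912*log2(0.912) = 0.430.

0.430


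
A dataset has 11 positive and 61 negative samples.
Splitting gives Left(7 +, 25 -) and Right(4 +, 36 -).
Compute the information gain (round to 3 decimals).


H(parent) = 0.6167. H(left) = 0.7579, H(right) = 0.4690. Weighted = (32/72)*0.7579 + (40/72)*0.4690 = 0.5974. IG = 0.6167 - 0.5974 = 0.0193, which rounds to 0.019.

0.019


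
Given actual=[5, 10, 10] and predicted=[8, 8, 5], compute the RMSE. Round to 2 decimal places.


MSE = 12.6667. RMSE = sqrt(12.6667) = 3.56.

3.56


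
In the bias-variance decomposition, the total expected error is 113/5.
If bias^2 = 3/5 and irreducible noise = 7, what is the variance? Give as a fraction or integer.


Total error = bias^2 + variance + irreducible noise. So variance = 113/5 - 3/5 - 7 = 15.

15


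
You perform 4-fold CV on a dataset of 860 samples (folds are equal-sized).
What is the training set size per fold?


Each validation fold has 860/4 = 215 samples. Training set = 860 - 215 = 645.

645


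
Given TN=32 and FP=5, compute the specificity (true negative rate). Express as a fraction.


Specificity = TN / (TN + FP) = 32 / 37 = 32/37.

32/37


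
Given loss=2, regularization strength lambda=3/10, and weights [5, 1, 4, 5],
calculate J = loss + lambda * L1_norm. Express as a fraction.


L1 norm = sum(|w|) = 15. J = 2 + 3/10 * 15 = 13/2.

13/2


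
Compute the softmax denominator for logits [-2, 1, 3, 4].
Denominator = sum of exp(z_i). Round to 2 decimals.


Denom = e^-2=0.1353 + e^1=2.7183 + e^3=20.0855 + e^4=54.5982. Sum = 77.5373, which rounds to 77.54.

77.54


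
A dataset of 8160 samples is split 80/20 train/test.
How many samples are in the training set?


Test set = 8160 * 20% = 1632. Training set = 8160 - 1632 = 6528.

6528


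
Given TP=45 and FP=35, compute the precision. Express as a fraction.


Precision = TP / (TP + FP) = 45 / 80 = 9/16.

9/16


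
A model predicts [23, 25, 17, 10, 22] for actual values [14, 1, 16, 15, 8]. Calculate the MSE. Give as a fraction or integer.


MSE = (1/5) * ((14-23)^2=81 + (1-25)^2=576 + (16-17)^2=1 + (15-10)^2=25 + (8-22)^2=196). Sum = 879. MSE = 879/5.

879/5


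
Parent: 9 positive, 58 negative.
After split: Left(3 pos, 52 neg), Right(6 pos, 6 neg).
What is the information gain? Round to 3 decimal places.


H(parent) = 0.5692. H(left) = 0.3054, H(right) = 1.0000. Weighted = (55/67)*0.3054 + (12/67)*1.0000 = 0.4298. IG = 0.5692 - 0.4298 = 0.1394, which rounds to 0.139.

0.139


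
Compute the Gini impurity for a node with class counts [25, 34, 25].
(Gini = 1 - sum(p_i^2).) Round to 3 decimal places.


Total = 84. Proportions: 25/84, 34/84, 25/84. sum(p_i^2) = 0.3410. Gini = 1 - 0.3410 = 0.6590, which rounds to 0.659.

0.659


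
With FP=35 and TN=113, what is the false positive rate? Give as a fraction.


FPR = FP / (FP + TN) = 35 / 148 = 35/148.

35/148


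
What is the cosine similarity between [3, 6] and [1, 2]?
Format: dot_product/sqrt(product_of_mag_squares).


dot = 15. |a|^2 = 45, |b|^2 = 5. cos = 15/sqrt(225).

15/sqrt(225)


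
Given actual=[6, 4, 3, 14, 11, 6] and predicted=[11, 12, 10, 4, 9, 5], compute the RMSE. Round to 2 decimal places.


MSE = 40.5000. RMSE = sqrt(40.5000) = 6.36.

6.36


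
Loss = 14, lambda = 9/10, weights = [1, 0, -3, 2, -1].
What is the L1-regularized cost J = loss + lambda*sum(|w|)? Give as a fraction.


L1 norm = sum(|w|) = 7. J = 14 + 9/10 * 7 = 203/10.

203/10


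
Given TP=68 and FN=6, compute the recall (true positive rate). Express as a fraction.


Recall = TP / (TP + FN) = 68 / 74 = 34/37.

34/37


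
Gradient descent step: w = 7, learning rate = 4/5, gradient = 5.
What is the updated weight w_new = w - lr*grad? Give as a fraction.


w_new = 7 - 4/5 * 5 = 7 - 4 = 3.

3


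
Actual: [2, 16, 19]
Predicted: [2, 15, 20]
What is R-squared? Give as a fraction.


Mean(y) = 37/3. SS_res = 2. SS_tot = 494/3. R^2 = 1 - 2/(494/3) = 244/247.

244/247


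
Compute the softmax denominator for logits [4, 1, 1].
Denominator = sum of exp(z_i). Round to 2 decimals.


Denom = e^4=54.5982 + e^1=2.7183 + e^1=2.7183. Sum = 60.0348, which rounds to 60.03.

60.03


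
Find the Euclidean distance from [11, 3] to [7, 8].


d = sqrt(sum of squared differences). (11-7)^2=16, (3-8)^2=25. Sum = 41.

sqrt(41)


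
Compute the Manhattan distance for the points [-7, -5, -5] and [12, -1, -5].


d = sum of absolute differences: |-7-12|=19 + |-5--1|=4 + |-5--5|=0 = 23.

23


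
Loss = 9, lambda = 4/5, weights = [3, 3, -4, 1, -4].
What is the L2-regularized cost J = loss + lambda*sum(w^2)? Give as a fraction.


L2 sq norm = sum(w^2) = 51. J = 9 + 4/5 * 51 = 249/5.

249/5


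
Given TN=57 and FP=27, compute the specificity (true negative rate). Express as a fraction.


Specificity = TN / (TN + FP) = 57 / 84 = 19/28.

19/28


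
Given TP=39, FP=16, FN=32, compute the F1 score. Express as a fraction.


Precision = 39/55 = 39/55. Recall = 39/71 = 39/71. F1 = 2*P*R/(P+R) = 13/21.

13/21


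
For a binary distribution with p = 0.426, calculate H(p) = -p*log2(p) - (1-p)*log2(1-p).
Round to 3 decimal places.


H = -0.426*log2(0.426) - 0.574*log2(0.574) = 0.984.

0.984


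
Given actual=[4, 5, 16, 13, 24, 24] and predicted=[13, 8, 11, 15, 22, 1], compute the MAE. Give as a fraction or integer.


MAE = (1/6) * (|4-13|=9 + |5-8|=3 + |16-11|=5 + |13-15|=2 + |24-22|=2 + |24-1|=23). Sum = 44. MAE = 22/3.

22/3
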